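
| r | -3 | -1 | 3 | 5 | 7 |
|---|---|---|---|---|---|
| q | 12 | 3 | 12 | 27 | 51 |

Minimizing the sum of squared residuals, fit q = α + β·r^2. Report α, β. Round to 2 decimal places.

Entries of AᵀA: Σ1 = 5, Σr^2 = 93, Σr^2·r^2 = 3189.
For Aᵀq: Σq = 105, Σr^2·q = 3393.
AᵀA·[α, β]ᵀ = Aᵀq becomes [[5, 93]; [93, 3189]]·[α, β]ᵀ = [105, 3393]ᵀ.
Determinant 5·3189 − 93² = 7296.
α = (105·3189 − 93·3393)/7296 = 201/76; β = (5·3393 − 93·105)/7296 = 75/76.

α = 2.64, β = 0.99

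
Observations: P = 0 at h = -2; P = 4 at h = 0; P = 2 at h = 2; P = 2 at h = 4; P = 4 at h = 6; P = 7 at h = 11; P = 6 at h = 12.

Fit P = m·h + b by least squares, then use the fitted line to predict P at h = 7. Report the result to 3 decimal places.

Setting ∂/∂m … = 0 gives: 325·m + 33·b = 185;  33·m + 7·b = 25.
(Σh·h = 325, Σh = 33, Σ1 = 7, Σh·P = 185, ΣP = 25.)
det = 325·7 − 33² = 1186.
m = (185·7 − 33·25)/1186 = 235/593; b = (325·25 − 33·185)/1186 = 1010/593.
At h = 7: P̂ = (235/593)·(7) + (1010/593)·(1) = 2655/593.

P̂ = 4.477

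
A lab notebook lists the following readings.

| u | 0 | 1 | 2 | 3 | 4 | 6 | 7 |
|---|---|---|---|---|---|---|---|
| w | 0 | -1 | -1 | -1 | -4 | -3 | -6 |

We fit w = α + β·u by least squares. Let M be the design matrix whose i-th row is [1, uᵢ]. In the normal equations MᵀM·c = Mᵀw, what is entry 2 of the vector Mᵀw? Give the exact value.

-82

Entry 2 ↔ basis u, so (Mᵀw)_{2} = Σᵢ (u)·wᵢ = (0)·(0) + (1)·(-1) + (2)·(-1) + (3)·(-1) + (4)·(-4) + (6)·(-3) + (7)·(-6) = -82.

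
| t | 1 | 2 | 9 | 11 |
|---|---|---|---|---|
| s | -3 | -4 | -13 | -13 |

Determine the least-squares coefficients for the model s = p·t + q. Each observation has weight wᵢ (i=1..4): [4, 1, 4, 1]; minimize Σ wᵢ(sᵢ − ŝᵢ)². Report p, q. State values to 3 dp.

p = -1.172, q = -1.888

AᵀWA·[p, q]ᵀ = AᵀWs reads: 453·p + 53·q = -631;  53·p + 10·q = -81.
(Σwᵢ·t·t = 453, Σwᵢ·t = 53, Σwᵢ·1 = 10, Σwᵢ·t·s = -631, Σwᵢ·s = -81.)
Δ = 453·10 − 53² = 1721.
p = ((-631)·10 − 53·(-81))/1721 = -2017/1721; q = (453·(-81) − 53·(-631))/1721 = -3250/1721.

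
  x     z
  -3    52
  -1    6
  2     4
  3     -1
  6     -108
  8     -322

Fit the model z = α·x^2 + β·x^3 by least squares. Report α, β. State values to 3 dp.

α = 2.916, β = -0.992

Sums needed: Σx^2·x^2 = 5571, Σx^2·x^3 = 40575, Σx^3·x^3 = 310323.
And Σx^2·z = -24015, Σx^3·z = -189597.
MᵀM·[α, β]ᵀ = Mᵀz becomes [[5571, 40575]; [40575, 310323]]·[α, β]ᵀ = [-24015, -189597]ᵀ.
Eliminating β: 310323·(row 1) − 40575·(row 2) gives 82478808·α = 310323·(-24015) − 40575·(-189597) = 240491430, so α = 13360635/4582156.
Then β = ((-189597) − 40575·(13360635/4582156))/310323 = -4546459/4582156.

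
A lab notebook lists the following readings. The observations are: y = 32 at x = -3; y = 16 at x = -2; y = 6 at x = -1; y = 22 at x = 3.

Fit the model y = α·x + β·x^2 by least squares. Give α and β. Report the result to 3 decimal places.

α = -1.776, β = 3.017

With design matrix A, AᵀA = [[23, -9]; [-9, 179]] and Aᵀy = [-68, 556]ᵀ.
Eliminating β: 179·(row 1) − (-9)·(row 2) gives 4036·α = 179·(-68) − (-9)·556 = -7168, so α = -1792/1009.
Then β = (556 − (-9)·(-1792/1009))/179 = 3044/1009.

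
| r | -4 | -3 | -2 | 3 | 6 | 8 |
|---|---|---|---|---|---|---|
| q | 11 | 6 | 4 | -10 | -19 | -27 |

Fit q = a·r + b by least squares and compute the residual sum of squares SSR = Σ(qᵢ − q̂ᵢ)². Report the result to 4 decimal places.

Forming XᵀX = [[138, 8]; [8, 6]] and Xᵀq = [-430, -35]ᵀ gives XᵀX·[a, b]ᵀ = Xᵀq.
det = 138·6 − 8² = 764.
a = ((-430)·6 − 8·(-35))/764 = -575/191; b = (138·(-35) − 8·(-430))/764 = -695/382.
Residuals: 297/382, -463/382, -77/382, 325/382, 337/382, -419/382; SSR = 1841/382.

SSR = 4.8194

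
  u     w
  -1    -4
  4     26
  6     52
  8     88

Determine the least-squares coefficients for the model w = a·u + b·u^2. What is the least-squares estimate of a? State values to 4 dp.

a = 2.4940

From the data, Σu·u = 117, Σu·u^2 = 791, Σu^2·u^2 = 5649.
Moment sums: Σu·w = 1124, Σu^2·w = 7916.
XᵀX·[a, b]ᵀ = Xᵀw becomes [[117, 791]; [791, 5649]]·[a, b]ᵀ = [1124, 7916]ᵀ.
det = 117·5649 − 791² = 35252.
a = (1124·5649 − 791·7916)/35252 = 3140/1259; b = (117·7916 − 791·1124)/35252 = 9272/8813.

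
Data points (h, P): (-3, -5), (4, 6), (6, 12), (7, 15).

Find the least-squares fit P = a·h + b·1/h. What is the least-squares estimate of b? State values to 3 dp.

b = -7.139

Normal-equation sums: Σh·h = 110, Σh·1/h = 4, Σ1/h·1/h = 1565/7056.
For AᵀP: Σh·P = 216, Σ1/h·P = 307/42.
Normal equations: [[110, 4]; [4, 1565/7056]]·[a, b]ᵀ = [216, 307/42]ᵀ.
Δ = 110·(1565/7056) − 4² = 29627/3528.
a = (216·(1565/7056) − 4·(307/42))/(29627/3528) = 65868/29627; b = (110·(307/42) − 4·216)/(29627/3528) = -211512/29627.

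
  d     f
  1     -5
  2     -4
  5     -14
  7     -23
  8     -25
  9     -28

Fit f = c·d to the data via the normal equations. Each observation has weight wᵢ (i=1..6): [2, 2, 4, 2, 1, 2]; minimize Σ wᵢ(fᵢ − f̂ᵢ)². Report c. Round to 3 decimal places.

Compute the Gram sums: Σwᵢ·d·d = 434.
Moment sums: Σwᵢ·d·f = -1332.
Hence c = -1332 / 434 ≈ -3.06912.

c = -3.069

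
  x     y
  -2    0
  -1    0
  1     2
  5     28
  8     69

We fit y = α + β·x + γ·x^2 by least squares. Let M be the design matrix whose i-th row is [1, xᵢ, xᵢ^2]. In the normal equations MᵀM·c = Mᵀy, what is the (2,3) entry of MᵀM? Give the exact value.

629

Row 2 ↔ basis x, column 3 ↔ basis x^2, so (MᵀM)_{2,3} = Σᵢ (x)·(x^2) = (-2)·(4) + (-1)·(1) + (1)·(1) + (5)·(25) + (8)·(64) = 629.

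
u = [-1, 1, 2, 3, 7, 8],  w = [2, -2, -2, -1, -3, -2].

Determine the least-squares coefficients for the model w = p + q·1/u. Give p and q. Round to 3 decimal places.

Forming MᵀM = [[6, 185/168]; [185/168, 67657/28224]] and Mᵀw = [-8, -505/84]ᵀ gives MᵀM·[p, q]ᵀ = Mᵀw.
Eliminating q: (67657/28224)·(row 1) − (185/168)·(row 2) gives (371717/28224)·p = (67657/28224)·(-8) − (185/168)·(-505/84) = -177203/14112, so p = -354406/371717.
Then q = ((-505/84) − (185/168)·(-354406/371717))/(67657/28224) = -769440/371717.

p = -0.953, q = -2.070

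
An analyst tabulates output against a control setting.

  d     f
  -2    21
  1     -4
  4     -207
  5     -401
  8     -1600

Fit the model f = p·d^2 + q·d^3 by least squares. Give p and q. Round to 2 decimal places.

p = -0.98, q = -3.00

With design matrix X, XᵀX = [[4994, 36886]; [36886, 281930]] and Xᵀf = [-115657, -882745]ᵀ.
det = 4994·281930 − 36886² = 47381424.
p = ((-115657)·281930 − 36886·(-882745))/47381424 = -11561485/11845356; q = (4994·(-882745) − 36886·(-115657))/47381424 = -35576107/11845356.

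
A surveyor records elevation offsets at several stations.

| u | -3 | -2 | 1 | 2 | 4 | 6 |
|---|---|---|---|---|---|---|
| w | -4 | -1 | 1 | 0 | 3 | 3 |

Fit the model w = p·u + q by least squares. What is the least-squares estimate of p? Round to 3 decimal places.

p = 0.713

The normal equations are: 70·p + 8·q = 45;  8·p + 6·q = 2.
(Σu·u = 70, Σu = 8, Σ1 = 6, Σu·w = 45, Σw = 2.)
Eliminating q: 6·(row 1) − 8·(row 2) gives 356·p = 6·45 − 8·2 = 254, so p = 127/178.
Then q = (2 − 8·(127/178))/6 = -55/89.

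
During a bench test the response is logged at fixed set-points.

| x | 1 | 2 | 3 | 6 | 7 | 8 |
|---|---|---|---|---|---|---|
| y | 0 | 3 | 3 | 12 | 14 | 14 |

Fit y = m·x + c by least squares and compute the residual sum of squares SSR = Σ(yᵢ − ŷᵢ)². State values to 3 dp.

The normal system MᵀM·[m, c]ᵀ = Mᵀy is [[163, 27]; [27, 6]]·[m, c]ᵀ = [297, 46]ᵀ.
Determinant 163·6 − 27² = 249.
m = (297·6 − 27·46)/249 = 180/83; c = (163·46 − 27·297)/249 = -521/249.
Residuals: -19/249, 188/249, -352/249, 269/249, 227/249, -313/249; SSR = 1532/249.

SSR = 6.153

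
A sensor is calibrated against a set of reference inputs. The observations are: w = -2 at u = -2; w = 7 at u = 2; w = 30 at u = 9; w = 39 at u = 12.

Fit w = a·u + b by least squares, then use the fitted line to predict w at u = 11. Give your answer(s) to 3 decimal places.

ŵ = 35.715

From the data, Σu·u = 233, Σu = 21, Σ1 = 4.
And Σu·w = 756, Σw = 74.
So XᵀX·[a, b]ᵀ = Xᵀw: [[233, 21]; [21, 4]]·[a, b]ᵀ = [756, 74]ᵀ.
Determinant 233·4 − 21² = 491.
a = (756·4 − 21·74)/491 = 1470/491; b = (233·74 − 21·756)/491 = 1366/491.
At u = 11: ŵ = (1470/491)·(11) + (1366/491)·(1) = 17536/491.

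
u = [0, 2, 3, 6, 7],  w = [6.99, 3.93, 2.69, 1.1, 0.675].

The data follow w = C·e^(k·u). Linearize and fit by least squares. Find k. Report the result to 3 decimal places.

k = -0.328

Let Y = ln w. Fitting Y = k·u + ln C by least squares:
Σu = 18.0000, Σ(u)² = 98.0000, Σln w = 4.0049, Σu·ln w = 3.5265.
Equations: 98.0000·k + 18.0000·ln C = 3.5265;  18.0000·k + 5·ln C = 4.0049.
Δ = 98.0000·5 − (18.0000)² = 166.0000; k = (3.5265·5 − 18.0000·4.0049)/166.0000 = -0.32805, ln C = (98.0000·4.0049 − 18.0000·3.5265)/166.0000 = 1.98197.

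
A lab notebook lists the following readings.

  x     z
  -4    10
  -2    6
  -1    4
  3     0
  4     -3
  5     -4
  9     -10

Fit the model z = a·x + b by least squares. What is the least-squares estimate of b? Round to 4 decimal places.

The normal system MᵀM·[a, b]ᵀ = Mᵀz is [[152, 14]; [14, 7]]·[a, b]ᵀ = [-178, 3]ᵀ.
Determinant 152·7 − 14² = 868.
a = ((-178)·7 − 14·3)/868 = -46/31; b = (152·3 − 14·(-178))/868 = 737/217.

b = 3.3963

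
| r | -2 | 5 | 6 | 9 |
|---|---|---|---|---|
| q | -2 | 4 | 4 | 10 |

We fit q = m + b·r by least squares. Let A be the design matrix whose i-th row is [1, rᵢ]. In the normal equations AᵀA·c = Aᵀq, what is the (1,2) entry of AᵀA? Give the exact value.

18

Row 1 ↔ basis 1, column 2 ↔ basis r, so (AᵀA)_{1,2} = Σᵢ r = (1)·(-2) + (1)·(5) + (1)·(6) + (1)·(9) = 18.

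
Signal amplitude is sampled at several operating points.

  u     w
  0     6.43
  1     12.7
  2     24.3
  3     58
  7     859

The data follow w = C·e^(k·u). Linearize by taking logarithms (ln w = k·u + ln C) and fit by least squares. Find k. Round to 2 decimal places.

Linearized form: ln w = k·u + ln C. From the 5 transformed points,
Σu = 13.0000, Σ(u)² = 63.0000, Σln w = 18.4093, Σu·ln w = 68.3943.
Equations: 63.0000·k + 13.0000·ln C = 68.3943;  13.0000·k + 5·ln C = 18.4093.
Solving (det = 146.0000): k = 0.70309, ln C = 1.85382.

k = 0.70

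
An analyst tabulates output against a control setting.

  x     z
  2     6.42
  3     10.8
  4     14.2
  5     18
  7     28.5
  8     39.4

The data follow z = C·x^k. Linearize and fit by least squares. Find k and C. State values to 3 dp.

k = 1.249, C = 2.628

With ln zᵢ as the transformed response and ln xᵢ as the regressor:
Σln x = 8.8128, Σ(ln x)² = 14.3101, Σln z = 16.8062, Σln x·ln z = 26.3911.
Equations: 14.3101·k + 8.8128·ln C = 26.3911;  8.8128·k + 6·ln C = 16.8062.
Solving (det = 8.1947): k = 1.24907, ln C = 0.96640, so C = exp(0.96640) = 2.62847.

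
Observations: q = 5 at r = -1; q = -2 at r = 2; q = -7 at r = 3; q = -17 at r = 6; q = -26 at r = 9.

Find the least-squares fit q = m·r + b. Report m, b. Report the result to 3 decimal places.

Compute the Gram sums: Σr·r = 131, Σr = 19, Σ1 = 5.
And Σr·q = -366, Σq = -47.
AᵀA·[m, b]ᵀ = Aᵀq becomes [[131, 19]; [19, 5]]·[m, b]ᵀ = [-366, -47]ᵀ.
Eliminating b: 5·(row 1) − 19·(row 2) gives 294·m = 5·(-366) − 19·(-47) = -937, so m = -937/294.
Then b = ((-47) − 19·(-937/294))/5 = 797/294.

m = -3.187, b = 2.711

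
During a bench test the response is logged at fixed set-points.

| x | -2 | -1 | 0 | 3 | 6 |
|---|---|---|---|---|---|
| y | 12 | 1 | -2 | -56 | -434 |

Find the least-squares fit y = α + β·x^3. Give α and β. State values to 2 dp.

α = -2.28, β = -2.00

Setting ∂/∂α … = 0 gives: 5·α + 234·β = -479;  234·α + 47450·β = -95353.
(Σ1 = 5, Σx^3 = 234, Σx^3·x^3 = 47450, Σy = -479, Σx^3·y = -95353.)
Determinant 5·47450 − 234² = 182494.
α = ((-479)·47450 − 234·(-95353))/182494 = -15998/7019; β = (5·(-95353) − 234·(-479))/182494 = -364679/182494.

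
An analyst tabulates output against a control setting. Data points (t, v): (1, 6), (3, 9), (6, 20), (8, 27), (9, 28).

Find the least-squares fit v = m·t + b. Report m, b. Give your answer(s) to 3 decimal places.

The normal system MᵀM·[m, b]ᵀ = Mᵀv is [[191, 27]; [27, 5]]·[m, b]ᵀ = [621, 90]ᵀ.
Δ = 191·5 − 27² = 226.
m = (621·5 − 27·90)/226 = 675/226; b = (191·90 − 27·621)/226 = 423/226.

m = 2.987, b = 1.872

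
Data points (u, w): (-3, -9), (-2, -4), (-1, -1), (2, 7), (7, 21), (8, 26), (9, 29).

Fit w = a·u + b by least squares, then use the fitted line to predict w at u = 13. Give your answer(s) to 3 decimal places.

ŵ = 40.566

Sums needed: Σu·u = 212, Σu = 20, Σ1 = 7.
Moment sums: Σu·w = 666, Σw = 69.
Eliminating b: 7·(row 1) − 20·(row 2) gives 1084·a = 7·666 − 20·69 = 3282, so a = 1641/542.
Then b = (69 − 20·(1641/542))/7 = 327/271.
At u = 13: ŵ = (1641/542)·(13) + (327/271)·(1) = 21987/542.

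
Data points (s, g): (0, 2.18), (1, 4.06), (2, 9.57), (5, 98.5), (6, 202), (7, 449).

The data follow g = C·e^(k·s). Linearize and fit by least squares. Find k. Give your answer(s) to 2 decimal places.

Linearized form: ln g = k·s + ln C. From the 6 transformed points,
AᵀA = [[115.0000, 21.0000]; [21.0000, 6]], rhs = [103.4675, 20.4445]ᵀ  (here Σs = 21.0000, Σ(s)² = 115.0000, Σln g = 20.4445, Σs·ln g = 103.4675).
Δ = 115.0000·6 − (21.0000)² = 249.0000; k = (103.4675·6 − 21.0000·20.4445)/249.0000 = 0.76896, ln C = (115.0000·20.4445 − 21.0000·103.4675)/249.0000 = 0.71606.

k = 0.77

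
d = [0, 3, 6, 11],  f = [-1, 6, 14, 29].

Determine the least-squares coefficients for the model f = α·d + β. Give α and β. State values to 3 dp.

α = 2.742, β = -1.712

Entries of AᵀA: Σd·d = 166, Σd = 20, Σ1 = 4.
And Σd·f = 421, Σf = 48.
AᵀA·[α, β]ᵀ = Aᵀf becomes [[166, 20]; [20, 4]]·[α, β]ᵀ = [421, 48]ᵀ.
det = 166·4 − 20² = 264.
α = (421·4 − 20·48)/264 = 181/66; β = (166·48 − 20·421)/264 = -113/66.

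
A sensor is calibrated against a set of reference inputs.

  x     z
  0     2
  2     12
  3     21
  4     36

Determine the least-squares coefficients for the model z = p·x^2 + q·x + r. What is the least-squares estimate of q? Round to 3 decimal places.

q = 0.955

Compute the Gram sums: Σx^2·x^2 = 353, Σx^2·x = 99, Σx^2 = 29, Σx·x = 29, Σx = 9, Σ1 = 4.
Moment sums: Σx^2·z = 813, Σx·z = 231, Σz = 71.
Normal equations: [[353, 99, 29]; [99, 29, 9]; [29, 9, 4]]·[p, q, r]ᵀ = [813, 231, 71]ᵀ.
Inverting the 3×3 Gram matrix, [p, q, r]ᵀ = [41/22, 21/22, 23/11]ᵀ.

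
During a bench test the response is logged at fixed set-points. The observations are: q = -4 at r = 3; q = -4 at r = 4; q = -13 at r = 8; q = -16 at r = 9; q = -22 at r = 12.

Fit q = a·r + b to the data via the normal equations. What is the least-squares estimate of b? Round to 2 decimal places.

Setting ∂/∂a … = 0 gives: 314·a + 36·b = -540;  36·a + 5·b = -59.
(Σr·r = 314, Σr = 36, Σ1 = 5, Σr·q = -540, Σq = -59.)
Eliminating b: 5·(row 1) − 36·(row 2) gives 274·a = 5·(-540) − 36·(-59) = -576, so a = -288/137.
Then b = ((-59) − 36·(-288/137))/5 = 457/137.

b = 3.34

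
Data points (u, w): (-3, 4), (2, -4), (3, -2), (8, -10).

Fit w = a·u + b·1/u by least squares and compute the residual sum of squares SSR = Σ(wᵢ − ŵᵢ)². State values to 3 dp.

SSR = 5.010

Compute the Gram sums: Σu·u = 86, Σu·1/u = 4, Σ1/u·1/u = 281/576.
And Σu·w = -106, Σ1/u·w = -21/4.
Normal equations: [[86, 4]; [4, 281/576]]·[a, b]ᵀ = [-106, -21/4]ᵀ.
det = 86·(281/576) − 4² = 7475/288.
a = ((-106)·(281/576) − 4·(-21/4))/(7475/288) = -1769/1495; b = (86·(-21/4) − 4·(-106))/(7475/288) = -1584/1495.
Residuals: 29/299, -330/299, 569/299, -120/299; SSR = 1498/299.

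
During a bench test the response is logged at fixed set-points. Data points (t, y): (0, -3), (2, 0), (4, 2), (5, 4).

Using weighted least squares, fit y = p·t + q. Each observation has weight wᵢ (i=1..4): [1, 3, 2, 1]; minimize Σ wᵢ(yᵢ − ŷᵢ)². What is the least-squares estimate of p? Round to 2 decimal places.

p = 1.29

Forming XᵀWX = [[69, 19]; [19, 7]] and XᵀWy = [36, 5]ᵀ gives XᵀWX·[p, q]ᵀ = XᵀWy.
Eliminating q: 7·(row 1) − 19·(row 2) gives 122·p = 7·36 − 19·5 = 157, so p = 157/122.
Then q = (5 − 19·(157/122))/7 = -339/122.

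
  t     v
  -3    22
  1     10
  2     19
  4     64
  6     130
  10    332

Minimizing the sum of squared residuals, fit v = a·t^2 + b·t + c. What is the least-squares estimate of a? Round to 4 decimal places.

a = 2.9965

Setting ∂/∂a … = 0 gives: 11650·a + 1262·b + 166·c = 39188;  1262·a + 166·b + 20·c = 4338;  166·a + 20·b + 6·c = 577.
Solving the 3×3 system (Gaussian elimination) gives a = 178727/59646, b = 174839/59646, c = 34730/9941.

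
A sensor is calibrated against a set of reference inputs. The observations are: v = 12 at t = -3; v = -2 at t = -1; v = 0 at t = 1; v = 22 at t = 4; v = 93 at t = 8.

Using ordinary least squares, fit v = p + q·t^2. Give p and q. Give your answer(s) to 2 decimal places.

p = -2.08, q = 1.49

AᵀA·[p, q]ᵀ = Aᵀv reads: 5·p + 91·q = 125;  91·p + 4435·q = 6410.
(Σ1 = 5, Σt^2 = 91, Σt^2·t^2 = 4435, Σv = 125, Σt^2·v = 6410.)
det = 5·4435 − 91² = 13894.
p = (125·4435 − 91·6410)/13894 = -28935/13894; q = (5·6410 − 91·125)/13894 = 20675/13894.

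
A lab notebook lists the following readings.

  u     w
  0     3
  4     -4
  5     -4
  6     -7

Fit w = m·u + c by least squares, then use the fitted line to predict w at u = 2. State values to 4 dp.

With design matrix A, AᵀA = [[77, 15]; [15, 4]] and Aᵀw = [-78, -12]ᵀ.
Eliminating c: 4·(row 1) − 15·(row 2) gives 83·m = 4·(-78) − 15·(-12) = -132, so m = -132/83.
Then c = ((-12) − 15·(-132/83))/4 = 246/83.
At u = 2: ŵ = (-132/83)·(2) + (246/83)·(1) = -18/83.

ŵ = -0.2169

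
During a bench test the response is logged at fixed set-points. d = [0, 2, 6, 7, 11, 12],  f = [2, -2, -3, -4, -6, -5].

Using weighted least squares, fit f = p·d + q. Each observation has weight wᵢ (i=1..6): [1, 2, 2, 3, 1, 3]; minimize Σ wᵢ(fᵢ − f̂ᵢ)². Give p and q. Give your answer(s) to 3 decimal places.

Sums needed: Σwᵢ·d·d = 780, Σwᵢ·d = 84, Σwᵢ·1 = 12.
For XᵀWf: Σwᵢ·d·f = -374, Σwᵢ·f = -41.
Determinant 780·12 − 84² = 2304.
p = ((-374)·12 − 84·(-41))/2304 = -29/64; q = (780·(-41) − 84·(-374))/2304 = -47/192.

p = -0.453, q = -0.245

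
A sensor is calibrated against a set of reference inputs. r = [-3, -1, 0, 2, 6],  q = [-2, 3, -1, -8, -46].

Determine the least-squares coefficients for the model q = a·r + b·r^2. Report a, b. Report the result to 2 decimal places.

a = -2.21, b = -0.91

Setting ∂/∂a … = 0 gives: 50·a + 196·b = -289;  196·a + 1394·b = -1703.
(Σr·r = 50, Σr·r^2 = 196, Σr^2·r^2 = 1394, Σr·q = -289, Σr^2·q = -1703.)
Eliminating b: 1394·(row 1) − 196·(row 2) gives 31284·a = 1394·(-289) − 196·(-1703) = -69078, so a = -11513/5214.
Then b = ((-1703) − 196·(-11513/5214))/1394 = -4751/5214.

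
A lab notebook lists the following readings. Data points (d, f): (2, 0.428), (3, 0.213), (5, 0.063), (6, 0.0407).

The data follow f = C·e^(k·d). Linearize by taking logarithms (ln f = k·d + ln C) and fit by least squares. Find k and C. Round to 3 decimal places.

Linearized form: ln f = k·d + ln C. From the 4 transformed points,
Σd = 16.0000, Σ(d)² = 74.0000, Σln f = -8.3612, Σd·ln f = -39.3689.
Equations: 74.0000·k + 16.0000·ln C = -39.3689;  16.0000·k + 4·ln C = -8.3612.
Solving (det = 40.0000): k = -0.59239, ln C = 0.27927, so C = exp(0.27927) = 1.32216.

k = -0.592, C = 1.322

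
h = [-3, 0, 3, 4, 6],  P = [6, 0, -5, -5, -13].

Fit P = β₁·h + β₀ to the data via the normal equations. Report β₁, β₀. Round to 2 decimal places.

β₁ = -1.94, β₀ = 0.48

From the data, Σh·h = 70, Σh = 10, Σ1 = 5.
For AᵀP: Σh·P = -131, ΣP = -17.
AᵀA·[β₁, β₀]ᵀ = AᵀP becomes [[70, 10]; [10, 5]]·[β₁, β₀]ᵀ = [-131, -17]ᵀ.
Δ = 70·5 − 10² = 250.
β₁ = ((-131)·5 − 10·(-17))/250 = -97/50; β₀ = (70·(-17) − 10·(-131))/250 = 12/25.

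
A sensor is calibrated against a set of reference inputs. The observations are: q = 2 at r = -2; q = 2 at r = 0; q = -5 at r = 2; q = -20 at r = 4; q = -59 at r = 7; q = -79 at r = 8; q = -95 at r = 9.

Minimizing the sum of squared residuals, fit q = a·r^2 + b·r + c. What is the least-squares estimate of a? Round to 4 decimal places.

With design matrix X, XᵀX = [[13346, 1648, 218]; [1648, 218, 28]; [218, 28, 7]] and Xᵀq = [-15974, -1994, -254]ᵀ.
Inverting the 3×3 Gram matrix, [a, b, c]ᵀ = [-167695/162489, -271537/162489, 137540/54163]ᵀ.

a = -1.0320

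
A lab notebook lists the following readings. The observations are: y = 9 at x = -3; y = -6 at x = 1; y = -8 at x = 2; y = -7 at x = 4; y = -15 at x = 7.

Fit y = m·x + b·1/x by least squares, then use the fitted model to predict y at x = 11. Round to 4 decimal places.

Compute the Gram sums: Σx·x = 79, Σx·1/x = 5, Σ1/x·1/x = 10189/7056.
For Mᵀy: Σx·y = -182, Σ1/x·y = -473/28.
Normal equations: [[79, 5]; [5, 10189/7056]]·[m, b]ᵀ = [-182, -473/28]ᵀ.
det = 79·(10189/7056) − 5² = 628531/7056.
m = ((-182)·(10189/7056) − 5·(-473/28))/(628531/7056) = -1258418/628531; b = (79·(-473/28) − 5·(-182))/(628531/7056) = -2995524/628531.
At x = 11: ŷ = (-1258418/628531)·(11) + (-2995524/628531)·(1/11) = -155264102/6913841.

ŷ = -22.4570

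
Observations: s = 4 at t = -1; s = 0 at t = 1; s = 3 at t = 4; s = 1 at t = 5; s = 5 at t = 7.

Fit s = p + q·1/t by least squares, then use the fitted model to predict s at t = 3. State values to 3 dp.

ŝ = 2.194

The normal equations are: 5·p + (83/140)·q = 13;  (83/140)·p + (41609/19600)·q = -327/140.
det = 5·(41609/19600) − (83/140)² = 50289/4900.
p = (13·(41609/19600) − (83/140)·(-327/140))/(50289/4900) = 284029/100578; q = (5·(-327/140) − (83/140)·13)/(50289/4900) = -94990/50289.
At t = 3: ŝ = (284029/100578)·(1) + (-94990/50289)·(1/3) = 662107/301734.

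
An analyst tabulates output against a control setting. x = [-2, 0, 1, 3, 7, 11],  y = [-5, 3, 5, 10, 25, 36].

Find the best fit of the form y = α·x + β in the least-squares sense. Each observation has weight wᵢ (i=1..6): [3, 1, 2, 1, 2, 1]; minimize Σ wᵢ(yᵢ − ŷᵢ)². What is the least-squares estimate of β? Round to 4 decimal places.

β = 1.7158

AᵀWA·[α, β]ᵀ = AᵀWy reads: 242·α + 24·β = 816;  24·α + 10·β = 94.
(Σwᵢ·x·x = 242, Σwᵢ·x = 24, Σwᵢ·1 = 10, Σwᵢ·x·y = 816, Σwᵢ·y = 94.)
Determinant 242·10 − 24² = 1844.
α = (816·10 − 24·94)/1844 = 1476/461; β = (242·94 − 24·816)/1844 = 791/461.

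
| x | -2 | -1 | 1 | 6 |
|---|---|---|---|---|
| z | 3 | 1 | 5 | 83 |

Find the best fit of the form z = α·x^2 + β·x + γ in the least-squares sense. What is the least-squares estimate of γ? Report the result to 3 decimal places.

Setting ∂/∂α … = 0 gives: 1314·α + 208·β + 42·γ = 3006;  208·α + 42·β + 4·γ = 496;  42·α + 4·β + 4·γ = 92.
Row-reducing yields α = 5228/2809, β = 7026/2809, γ = 2687/2809.

γ = 0.957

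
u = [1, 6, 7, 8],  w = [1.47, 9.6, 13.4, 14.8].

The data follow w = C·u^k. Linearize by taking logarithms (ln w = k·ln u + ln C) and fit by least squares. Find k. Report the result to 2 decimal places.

With ln wᵢ as the transformed response and ln uᵢ as the regressor:
Over the data: Σln u = 5.8171, Σ(ln u)² = 11.3210, Σln w = 7.9369, Σln u·ln w = 14.7060.
Normal system: [[11.3210, 5.8171]; [5.8171, 4]]·[k, ln C]ᵀ = [14.7060, 7.9369]ᵀ.
Δ = 11.3210·4 − (5.8171)² = 11.4454; k = (14.7060·4 − 5.8171·7.9369)/11.4454 = 1.10560, ln C = (11.3210·7.9369 − 5.8171·14.7060)/11.4454 = 0.37637.

k = 1.11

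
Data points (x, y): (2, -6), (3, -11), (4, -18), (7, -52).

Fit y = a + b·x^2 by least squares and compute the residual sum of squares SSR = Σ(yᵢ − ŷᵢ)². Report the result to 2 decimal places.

SSR = 0.04

Setting ∂/∂a … = 0 gives: 4·a + 78·b = -87;  78·a + 2754·b = -2959.
Determinant 4·2754 − 78² = 4932.
a = ((-87)·2754 − 78·(-2959))/4932 = -733/411; b = (4·(-2959) − 78·(-87))/4932 = -2525/2466.
Residuals: -149/1233, -1/822, 205/1233, -109/2466; SSR = 109/2466.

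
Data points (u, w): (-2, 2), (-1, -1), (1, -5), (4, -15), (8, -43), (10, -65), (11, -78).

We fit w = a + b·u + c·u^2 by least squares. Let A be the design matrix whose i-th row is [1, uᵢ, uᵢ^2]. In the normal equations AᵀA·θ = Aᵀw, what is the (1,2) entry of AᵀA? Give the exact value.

Row 1 ↔ basis 1, column 2 ↔ basis u, so (AᵀA)_{1,2} = Σᵢ u = (1)·(-2) + (1)·(-1) + (1)·(1) + (1)·(4) + (1)·(8) + (1)·(10) + (1)·(11) = 31.

31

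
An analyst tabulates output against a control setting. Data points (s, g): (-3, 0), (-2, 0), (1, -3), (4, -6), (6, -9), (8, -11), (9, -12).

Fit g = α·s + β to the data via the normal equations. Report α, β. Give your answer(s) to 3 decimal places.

α = -1.051, β = -2.405

From the data, Σs·s = 211, Σs = 23, Σ1 = 7.
For Aᵀg: Σs·g = -277, Σg = -41.
So AᵀA·[α, β]ᵀ = Aᵀg: [[211, 23]; [23, 7]]·[α, β]ᵀ = [-277, -41]ᵀ.
Determinant 211·7 − 23² = 948.
α = ((-277)·7 − 23·(-41))/948 = -83/79; β = (211·(-41) − 23·(-277))/948 = -190/79.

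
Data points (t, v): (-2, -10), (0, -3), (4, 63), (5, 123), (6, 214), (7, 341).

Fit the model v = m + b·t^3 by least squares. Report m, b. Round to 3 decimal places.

From the data, Σ1 = 6, Σt^3 = 740, Σt^3·t^3 = 184090.
For Xᵀv: Σv = 728, Σt^3·v = 182674.
So XᵀX·[m, b]ᵀ = Xᵀv: [[6, 740]; [740, 184090]]·[m, b]ᵀ = [728, 182674]ᵀ.
det = 6·184090 − 740² = 556940.
m = (728·184090 − 740·182674)/556940 = -58062/27847; b = (6·182674 − 740·728)/556940 = 139331/139235.

m = -2.085, b = 1.001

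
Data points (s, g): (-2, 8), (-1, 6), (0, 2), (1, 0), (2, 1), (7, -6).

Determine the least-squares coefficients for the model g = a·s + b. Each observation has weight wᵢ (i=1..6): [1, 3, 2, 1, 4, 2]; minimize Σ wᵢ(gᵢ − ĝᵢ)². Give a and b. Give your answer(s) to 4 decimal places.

With design matrix M, MᵀWM = [[122, 18]; [18, 13]] and MᵀWg = [-110, 22]ᵀ.
Determinant 122·13 − 18² = 1262.
a = ((-110)·13 − 18·22)/1262 = -913/631; b = (122·22 − 18·(-110))/1262 = 2332/631.

a = -1.4469, b = 3.6957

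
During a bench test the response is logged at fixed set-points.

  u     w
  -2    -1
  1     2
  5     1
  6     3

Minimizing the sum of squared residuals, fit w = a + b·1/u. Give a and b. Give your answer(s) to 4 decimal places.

Entries of MᵀM: Σ1 = 4, Σ1/u = 13/15, Σ1/u·1/u = 593/450.
For Mᵀw: Σw = 5, Σ1/u·w = 16/5.
Eliminating b: (593/450)·(row 1) − (13/15)·(row 2) gives (113/25)·a = (593/450)·5 − (13/15)·(16/5) = 1717/450, so a = 1717/2034.
Then b = ((16/5) − (13/15)·(1717/2034))/(593/450) = 635/339.

a = 0.8441, b = 1.8732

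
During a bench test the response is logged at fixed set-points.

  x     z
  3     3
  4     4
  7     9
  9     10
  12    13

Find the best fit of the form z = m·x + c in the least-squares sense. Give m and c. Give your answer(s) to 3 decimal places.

With design matrix M, MᵀM = [[299, 35]; [35, 5]] and Mᵀz = [334, 39]ᵀ.
Determinant 299·5 − 35² = 270.
m = (334·5 − 35·39)/270 = 61/54; c = (299·39 − 35·334)/270 = -29/270.

m = 1.130, c = -0.107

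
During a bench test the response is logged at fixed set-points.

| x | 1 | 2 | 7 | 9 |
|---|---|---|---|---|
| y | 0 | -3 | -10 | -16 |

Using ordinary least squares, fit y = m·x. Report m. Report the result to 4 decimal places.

m = -1.6296

With design matrix A, AᵀA = [[135]] and Aᵀy = [-220]ᵀ.
m = (-220)/135 = -1.62963.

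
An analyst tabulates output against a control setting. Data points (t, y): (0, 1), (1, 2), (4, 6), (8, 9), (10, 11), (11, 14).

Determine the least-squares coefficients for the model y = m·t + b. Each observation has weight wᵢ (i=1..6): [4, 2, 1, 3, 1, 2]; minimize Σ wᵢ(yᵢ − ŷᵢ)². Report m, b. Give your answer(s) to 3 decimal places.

m = 1.094, b = 0.935

Entries of AᵀWA: Σwᵢ·t·t = 552, Σwᵢ·t = 62, Σwᵢ·1 = 13.
Moment sums: Σwᵢ·t·y = 662, Σwᵢ·y = 80.
Normal equations: [[552, 62]; [62, 13]]·[m, b]ᵀ = [662, 80]ᵀ.
Δ = 552·13 − 62² = 3332.
m = (662·13 − 62·80)/3332 = 1823/1666; b = (552·80 − 62·662)/3332 = 779/833.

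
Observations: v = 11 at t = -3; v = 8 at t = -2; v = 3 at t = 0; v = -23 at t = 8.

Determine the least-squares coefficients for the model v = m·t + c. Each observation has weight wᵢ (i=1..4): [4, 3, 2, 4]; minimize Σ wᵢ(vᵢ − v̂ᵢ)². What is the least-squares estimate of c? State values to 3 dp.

With design matrix X, XᵀWX = [[304, 14]; [14, 13]] and XᵀWv = [-916, -18]ᵀ.
Determinant 304·13 − 14² = 3756.
m = ((-916)·13 − 14·(-18))/3756 = -2914/939; c = (304·(-18) − 14·(-916))/3756 = 1838/939.

c = 1.957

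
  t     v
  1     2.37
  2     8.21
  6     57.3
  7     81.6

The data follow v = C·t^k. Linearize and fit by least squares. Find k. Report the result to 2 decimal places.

Linearized form: ln v = k·ln t + ln C. From the 4 transformed points,
Σln t = 4.4308, Σ(ln t)² = 7.4774, Σln v = 11.4184, Σln t·ln v = 17.2785.
Equations: 7.4774·k + 4.4308·ln C = 17.2785;  4.4308·k + 4·ln C = 11.4184.
Solving (det = 10.2775): k = 1.80210, ln C = 0.85840.

k = 1.80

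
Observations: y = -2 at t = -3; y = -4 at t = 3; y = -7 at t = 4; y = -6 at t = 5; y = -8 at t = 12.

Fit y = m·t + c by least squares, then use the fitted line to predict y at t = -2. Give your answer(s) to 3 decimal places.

From the data, Σt·t = 203, Σt = 21, Σ1 = 5.
For Aᵀy: Σt·y = -160, Σy = -27.
Determinant 203·5 − 21² = 574.
m = ((-160)·5 − 21·(-27))/574 = -233/574; c = (203·(-27) − 21·(-160))/574 = -303/82.
At t = -2: ŷ = (-233/574)·(-2) + (-303/82)·(1) = -1655/574.

ŷ = -2.883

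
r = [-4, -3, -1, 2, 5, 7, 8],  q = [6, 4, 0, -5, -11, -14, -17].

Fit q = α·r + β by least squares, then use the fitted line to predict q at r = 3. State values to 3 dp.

Compute the Gram sums: Σr·r = 168, Σr = 14, Σ1 = 7.
Moment sums: Σr·q = -335, Σq = -37.
So AᵀA·[α, β]ᵀ = Aᵀq: [[168, 14]; [14, 7]]·[α, β]ᵀ = [-335, -37]ᵀ.
Eliminating β: 7·(row 1) − 14·(row 2) gives 980·α = 7·(-335) − 14·(-37) = -1827, so α = -261/140.
Then β = ((-37) − 14·(-261/140))/7 = -109/70.
At r = 3: q̂ = (-261/140)·(3) + (-109/70)·(1) = -143/20.

q̂ = -7.150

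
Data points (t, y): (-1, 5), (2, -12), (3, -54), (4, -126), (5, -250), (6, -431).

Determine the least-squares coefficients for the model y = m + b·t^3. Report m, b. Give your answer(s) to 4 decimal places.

Entries of AᵀA: Σ1 = 6, Σt^3 = 439, Σt^3·t^3 = 67171.
And Σy = -868, Σt^3·y = -133969.
AᵀA·[m, b]ᵀ = Aᵀy becomes [[6, 439]; [439, 67171]]·[m, b]ᵀ = [-868, -133969]ᵀ.
Δ = 6·67171 − 439² = 210305.
m = ((-868)·67171 − 439·(-133969))/210305 = 507963/210305; b = (6·(-133969) − 439·(-868))/210305 = -422762/210305.

m = 2.4154, b = -2.0102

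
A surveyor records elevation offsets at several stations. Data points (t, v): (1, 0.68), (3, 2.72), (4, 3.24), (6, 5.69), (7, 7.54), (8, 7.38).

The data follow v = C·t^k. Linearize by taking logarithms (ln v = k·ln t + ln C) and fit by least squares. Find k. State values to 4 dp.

Taking logs, ln v = k·ln t + ln C, so regress ln v on ln t.
XᵀX = [[14.4498, 8.3020]; [8.3020, 6]], rhs = [13.9319, 7.5482]ᵀ  (here Σln t = 8.3020, Σ(ln t)² = 14.4498, Σln v = 7.5482, Σln t·ln v = 13.9319).
Slope k = (n·Σln t·ln v − Σln t·Σln v)/(n·Σ(ln t)² − (Σln t)²) = (6·13.9319 − 8.3020·7.5482)/17.7753 = 1.17722; ln C = (Σln v − k·Σln t)/n = -0.37084.

k = 1.1772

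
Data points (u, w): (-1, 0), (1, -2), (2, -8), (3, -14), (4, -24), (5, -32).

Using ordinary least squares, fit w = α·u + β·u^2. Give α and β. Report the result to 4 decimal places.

Setting ∂/∂α … = 0 gives: 56·α + 224·β = -316;  224·α + 980·β = -1344.
(Σu·u = 56, Σu·u^2 = 224, Σu^2·u^2 = 980, Σu·w = -316, Σu^2·w = -1344.)
Determinant 56·980 − 224² = 4704.
α = ((-316)·980 − 224·(-1344))/4704 = -11/6; β = (56·(-1344) − 224·(-316))/4704 = -20/21.

α = -1.8333, β = -0.9524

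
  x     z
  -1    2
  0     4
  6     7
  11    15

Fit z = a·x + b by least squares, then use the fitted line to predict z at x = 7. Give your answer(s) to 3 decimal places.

The normal equations are: 158·a + 16·b = 205;  16·a + 4·b = 28.
(Σx·x = 158, Σx = 16, Σ1 = 4, Σx·z = 205, Σz = 28.)
Eliminating b: 4·(row 1) − 16·(row 2) gives 376·a = 4·205 − 16·28 = 372, so a = 93/94.
Then b = (28 − 16·(93/94))/4 = 143/47.
At x = 7: ẑ = (93/94)·(7) + (143/47)·(1) = 937/94.

ẑ = 9.968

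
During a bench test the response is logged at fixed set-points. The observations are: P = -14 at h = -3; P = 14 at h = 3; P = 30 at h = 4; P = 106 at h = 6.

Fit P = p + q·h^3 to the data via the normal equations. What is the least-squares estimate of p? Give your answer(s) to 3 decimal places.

With design matrix X, XᵀX = [[4, 280]; [280, 52210]] and XᵀP = [136, 25572]ᵀ.
Δ = 4·52210 − 280² = 130440.
p = (136·52210 − 280·25572)/130440 = -1490/3261; q = (4·25572 − 280·136)/130440 = 8026/16305.

p = -0.457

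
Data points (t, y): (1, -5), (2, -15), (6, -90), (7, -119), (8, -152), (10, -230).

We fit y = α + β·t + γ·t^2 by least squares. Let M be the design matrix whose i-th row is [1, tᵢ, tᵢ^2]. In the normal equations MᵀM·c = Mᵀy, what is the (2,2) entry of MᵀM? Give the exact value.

Row 2 ↔ basis t, column 2 ↔ basis t, so (MᵀM)_{2,2} = Σᵢ (t)·(t) = (1)·(1) + (2)·(2) + (6)·(6) + (7)·(7) + (8)·(8) + (10)·(10) = 254.

254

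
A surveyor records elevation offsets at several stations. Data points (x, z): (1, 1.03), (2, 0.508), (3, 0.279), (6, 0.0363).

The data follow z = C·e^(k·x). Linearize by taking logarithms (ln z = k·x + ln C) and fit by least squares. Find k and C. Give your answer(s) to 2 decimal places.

k = -0.67, C = 1.99

With ln zᵢ as the transformed response and xᵢ as the regressor:
Σx = 12.0000, Σ(x)² = 50.0000, Σln z = -5.2402, Σx·ln z = -25.0502.
Normal system: [[50.0000, 12.0000]; [12.0000, 4]]·[k, ln C]ᵀ = [-25.0502, -5.2402]ᵀ.
Slope k = (n·Σx·ln z − Σx·Σln z)/(n·Σ(x)² − (Σx)²) = (4·-25.0502 − 12.0000·-5.2402)/56.0000 = -0.66640; ln C = (Σln z − k·Σx)/n = 0.68916, so C = exp(0.68916) = 1.99205.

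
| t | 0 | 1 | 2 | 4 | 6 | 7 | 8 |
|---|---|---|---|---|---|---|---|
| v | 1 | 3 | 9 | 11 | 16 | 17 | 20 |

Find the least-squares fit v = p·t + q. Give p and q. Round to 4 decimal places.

Entries of XᵀX: Σt·t = 170, Σt = 28, Σ1 = 7.
Right-hand side: Σt·v = 440, Σv = 77.
XᵀX·[p, q]ᵀ = Xᵀv becomes [[170, 28]; [28, 7]]·[p, q]ᵀ = [440, 77]ᵀ.
Δ = 170·7 − 28² = 406.
p = (440·7 − 28·77)/406 = 66/29; q = (170·77 − 28·440)/406 = 55/29.

p = 2.2759, q = 1.8966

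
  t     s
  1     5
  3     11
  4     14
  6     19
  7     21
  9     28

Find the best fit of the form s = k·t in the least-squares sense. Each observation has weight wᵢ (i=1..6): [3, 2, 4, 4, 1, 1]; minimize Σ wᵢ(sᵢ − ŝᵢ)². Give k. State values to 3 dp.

Sums needed: Σwᵢ·t·t = 359.
Right-hand side: Σwᵢ·t·s = 1160.
Normal equations: [[359]]·[k]ᵀ = [1160]ᵀ.
k = 1160/359 = 3.2312.

k = 3.231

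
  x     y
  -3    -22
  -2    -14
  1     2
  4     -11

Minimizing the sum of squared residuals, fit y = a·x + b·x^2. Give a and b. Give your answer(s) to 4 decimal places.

a = 3.2148, b = -1.4815

Compute the Gram sums: Σx·x = 30, Σx·x^2 = 30, Σx^2·x^2 = 354.
And Σx·y = 52, Σx^2·y = -428.
AᵀA·[a, b]ᵀ = Aᵀy becomes [[30, 30]; [30, 354]]·[a, b]ᵀ = [52, -428]ᵀ.
Determinant 30·354 − 30² = 9720.
a = (52·354 − 30·(-428))/9720 = 434/135; b = (30·(-428) − 30·52)/9720 = -40/27.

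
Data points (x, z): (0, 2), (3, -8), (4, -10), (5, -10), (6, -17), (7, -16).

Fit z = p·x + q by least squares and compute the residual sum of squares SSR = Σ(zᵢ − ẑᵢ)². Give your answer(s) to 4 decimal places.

SSR = 13.8703

Compute the Gram sums: Σx·x = 135, Σx = 25, Σ1 = 6.
And Σx·z = -328, Σz = -59.
det = 135·6 − 25² = 185.
p = ((-328)·6 − 25·(-59))/185 = -493/185; q = (135·(-59) − 25·(-328))/185 = 47/37.
Residuals: 27/37, -236/185, -113/185, 76/37, -422/185, 256/185; SSR = 2566/185.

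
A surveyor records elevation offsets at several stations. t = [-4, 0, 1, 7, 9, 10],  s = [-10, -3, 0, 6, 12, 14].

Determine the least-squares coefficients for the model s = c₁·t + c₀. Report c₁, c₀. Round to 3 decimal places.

c₁ = 1.619, c₀ = -3.040

Sums needed: Σt·t = 247, Σt = 23, Σ1 = 6.
For Aᵀs: Σt·s = 330, Σs = 19.
So AᵀA·[c₁, c₀]ᵀ = Aᵀs: [[247, 23]; [23, 6]]·[c₁, c₀]ᵀ = [330, 19]ᵀ.
Determinant 247·6 − 23² = 953.
c₁ = (330·6 − 23·19)/953 = 1543/953; c₀ = (247·19 − 23·330)/953 = -2897/953.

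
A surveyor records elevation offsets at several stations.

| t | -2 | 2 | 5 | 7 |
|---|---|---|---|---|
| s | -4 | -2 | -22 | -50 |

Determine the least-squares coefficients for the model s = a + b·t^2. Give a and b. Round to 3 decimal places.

a = 1.715, b = -1.035

Sums needed: Σ1 = 4, Σt^2 = 82, Σt^2·t^2 = 3058.
Right-hand side: Σs = -78, Σt^2·s = -3024.
Determinant 4·3058 − 82² = 5508.
a = ((-78)·3058 − 82·(-3024))/5508 = 787/459; b = (4·(-3024) − 82·(-78))/5508 = -475/459.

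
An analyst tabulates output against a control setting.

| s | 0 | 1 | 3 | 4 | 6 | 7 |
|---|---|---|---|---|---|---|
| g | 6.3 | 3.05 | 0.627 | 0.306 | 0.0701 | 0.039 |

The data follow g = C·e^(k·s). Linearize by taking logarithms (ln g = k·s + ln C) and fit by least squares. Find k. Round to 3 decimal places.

k = -0.736

Linearized form: ln g = k·s + ln C. From the 6 transformed points,
Σs = 21.0000, Σ(s)² = 111.0000, Σln g = -4.5973, Σs·ln g = -43.6783.
Normal system: [[111.0000, 21.0000]; [21.0000, 6]]·[k, ln C]ᵀ = [-43.6783, -4.5973]ᵀ.
Slope k = (n·Σs·ln g − Σs·Σln g)/(n·Σ(s)² − (Σs)²) = (6·-43.6783 − 21.0000·-4.5973)/225.0000 = -0.73567; ln C = (Σln g − k·Σs)/n = 1.80863.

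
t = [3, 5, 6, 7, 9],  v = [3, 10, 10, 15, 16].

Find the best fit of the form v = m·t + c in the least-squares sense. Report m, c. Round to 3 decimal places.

The normal equations are: 200·m + 30·c = 368;  30·m + 5·c = 54.
(Σt·t = 200, Σt = 30, Σ1 = 5, Σt·v = 368, Σv = 54.)
det = 200·5 − 30² = 100.
m = (368·5 − 30·54)/100 = 11/5; c = (200·54 − 30·368)/100 = -12/5.

m = 2.200, c = -2.400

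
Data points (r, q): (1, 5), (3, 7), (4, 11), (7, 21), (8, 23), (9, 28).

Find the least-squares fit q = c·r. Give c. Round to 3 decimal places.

The normal system XᵀX·[c]ᵀ = Xᵀq is [[220]]·[c]ᵀ = [653]ᵀ.
Hence c = 653 / 220 ≈ 2.96818.

c = 2.968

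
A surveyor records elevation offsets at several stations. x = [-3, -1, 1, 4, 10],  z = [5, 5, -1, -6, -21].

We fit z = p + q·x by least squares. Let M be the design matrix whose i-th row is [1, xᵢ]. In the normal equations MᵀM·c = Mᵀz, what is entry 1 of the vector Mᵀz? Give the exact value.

Entry 1 ↔ basis 1, so (Mᵀz)_{1} = Σᵢ zᵢ = (1)·(5) + (1)·(5) + (1)·(-1) + (1)·(-6) + (1)·(-21) = -18.

-18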